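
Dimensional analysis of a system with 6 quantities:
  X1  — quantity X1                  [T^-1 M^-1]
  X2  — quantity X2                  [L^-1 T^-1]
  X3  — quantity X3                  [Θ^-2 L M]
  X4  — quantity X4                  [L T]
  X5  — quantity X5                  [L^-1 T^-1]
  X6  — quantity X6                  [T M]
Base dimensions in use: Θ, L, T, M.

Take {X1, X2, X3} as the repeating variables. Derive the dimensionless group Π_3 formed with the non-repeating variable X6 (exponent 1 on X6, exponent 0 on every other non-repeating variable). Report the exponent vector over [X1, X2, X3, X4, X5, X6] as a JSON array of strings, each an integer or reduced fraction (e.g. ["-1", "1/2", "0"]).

Write exponents as rows Θ,L,T,M / cols X1,X2,X3,X4,X5,X6:
  Θ: [ 0  0 -2  0  0  0]
  L: [ 0 -1  1  1 -1  0]
  T: [-1 -1  0  1 -1  1]
  M: [-1  0  1  0  0  1]
Echelon form has 3 nonzero rows (pivots: X1,X2,X3)
Repeat: X1,X2,X3; free: X4,X5,X6
RREF:
  r0: [   1    0    0    0    0   -1]
  r1: [   0    1    0   -1    1    0]
  r2: [   0    0    1    0    0    0]
  r3: [   0    0    0    0    0    0]
Fix exponent of X6 at 1, X4 at 0, X5 at 0; solve each RREF row for its pivot's exponent:
  r0: exp(X1) + (-1)·1 = 0 ⇒ exp(X1) = 1
  r1: exp(X2) + (0)·1 = 0 ⇒ exp(X2) = 0
  r2: exp(X3) + (0)·1 = 0 ⇒ exp(X3) = 0
Π_3 = X1 · X6

["1", "0", "0", "0", "0", "1"]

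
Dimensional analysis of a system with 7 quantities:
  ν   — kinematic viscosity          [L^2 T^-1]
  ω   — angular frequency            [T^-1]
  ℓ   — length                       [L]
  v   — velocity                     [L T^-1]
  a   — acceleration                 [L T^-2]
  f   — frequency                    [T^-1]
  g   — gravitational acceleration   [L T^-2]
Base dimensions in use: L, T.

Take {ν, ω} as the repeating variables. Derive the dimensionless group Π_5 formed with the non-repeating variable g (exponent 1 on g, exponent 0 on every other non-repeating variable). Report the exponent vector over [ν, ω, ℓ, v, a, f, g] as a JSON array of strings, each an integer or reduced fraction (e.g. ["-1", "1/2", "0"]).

["-1/2", "-3/2", "0", "0", "0", "0", "1"]

Exponent matrix [L,T] × [ν,ω,ℓ,v,a,f,g]:
  L: [ 2  0  1  1  1  0  1]
  T: [-1 -1  0 -1 -2 -1 -2]
Row reduction gives pivot columns ν,ω; rank = 2
Repeat: ν,ω; free: ℓ,v,a,f,g
RREF:
  r0: [   1    0  1/2  1/2  1/2    0  1/2]
  r1: [   0    1 -1/2  1/2  3/2    1  3/2]
Fix exponent of g at 1, ℓ at 0, v at 0, a at 0, f at 0; solve each RREF row for its pivot's exponent:
  r0: exp(ν) + (1/2)·1 = 0 ⇒ exp(ν) = -1/2
  r1: exp(ω) + (3/2)·1 = 0 ⇒ exp(ω) = -3/2
Π_5 = ν^(-1/2) · ω^(-3/2) · g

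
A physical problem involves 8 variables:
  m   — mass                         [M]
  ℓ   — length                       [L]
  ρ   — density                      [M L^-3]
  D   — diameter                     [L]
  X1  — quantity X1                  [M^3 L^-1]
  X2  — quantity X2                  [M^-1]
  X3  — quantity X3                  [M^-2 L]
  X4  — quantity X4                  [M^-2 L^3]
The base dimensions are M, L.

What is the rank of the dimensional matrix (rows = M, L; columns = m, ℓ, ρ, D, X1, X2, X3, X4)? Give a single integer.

2

Dimensional matrix (M×L by m×ℓ×ρ×D×X1×X2×X3×X4):
  M: [ 1  0  1  0  3 -1 -2 -2]
  L: [ 0  1 -3  1 -1  0  1  3]
Row reduction gives pivot columns m,ℓ; rank = 2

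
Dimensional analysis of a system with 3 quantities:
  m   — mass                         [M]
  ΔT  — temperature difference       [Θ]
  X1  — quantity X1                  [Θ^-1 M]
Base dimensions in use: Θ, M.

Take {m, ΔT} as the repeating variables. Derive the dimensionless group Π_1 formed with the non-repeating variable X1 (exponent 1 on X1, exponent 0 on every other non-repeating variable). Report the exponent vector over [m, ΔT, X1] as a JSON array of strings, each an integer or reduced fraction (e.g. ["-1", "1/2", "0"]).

["-1", "1", "1"]

Exponent matrix [Θ,M] × [m,ΔT,X1]:
  Θ: [ 0  1 -1]
  M: [ 1  0  1]
RREF → pivots at {m,ΔT} ⇒ r = 2
Repeat: m,ΔT; free: X1
RREF:
  r0: [   1    0    1]
  r1: [   0    1   -1]
Fix exponent of X1 at 1; solve each RREF row for its pivot's exponent:
  r0: exp(m) + (1)·1 = 0 ⇒ exp(m) = -1
  r1: exp(ΔT) + (-1)·1 = 0 ⇒ exp(ΔT) = 1
Π_1 = m^-1 · ΔT · X1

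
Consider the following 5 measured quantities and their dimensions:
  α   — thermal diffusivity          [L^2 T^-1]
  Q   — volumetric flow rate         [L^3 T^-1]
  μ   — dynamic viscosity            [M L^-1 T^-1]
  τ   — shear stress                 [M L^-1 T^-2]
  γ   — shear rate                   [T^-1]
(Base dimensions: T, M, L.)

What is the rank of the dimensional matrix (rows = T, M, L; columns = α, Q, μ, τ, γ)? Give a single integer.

Dimensional matrix (T×M×L by α×Q×μ×τ×γ):
  T: [-1 -1 -1 -2 -1]
  M: [ 0  0  1  1  0]
  L: [ 2  3 -1 -1  0]
Echelon form has 3 nonzero rows (pivots: α,Q,μ)

3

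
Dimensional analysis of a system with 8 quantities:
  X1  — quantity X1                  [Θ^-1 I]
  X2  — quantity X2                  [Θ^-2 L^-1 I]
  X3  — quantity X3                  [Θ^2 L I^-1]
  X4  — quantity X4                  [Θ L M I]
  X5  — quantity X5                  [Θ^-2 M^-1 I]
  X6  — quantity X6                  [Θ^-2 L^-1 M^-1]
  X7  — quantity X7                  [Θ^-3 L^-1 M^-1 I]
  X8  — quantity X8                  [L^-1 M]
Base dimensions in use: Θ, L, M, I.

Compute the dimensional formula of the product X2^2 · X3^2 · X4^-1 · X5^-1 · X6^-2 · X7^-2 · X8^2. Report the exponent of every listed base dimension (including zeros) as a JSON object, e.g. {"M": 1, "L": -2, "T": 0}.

Dimensional matrix (Θ×L×M×I by X1×X2×X3×X4×X5×X6×X7×X8):
  Θ: [-1 -2  2  1 -2 -2 -3  0]
  L: [ 0 -1  1  1  0 -1 -1 -1]
  M: [ 0  0  0  1 -1 -1 -1  1]
  I: [ 1  1 -1  1  1  0  1  0]
  [Θ]: (2)·-2+(2)·2+(-1)·1+(-1)·-2+(-2)·-2+(-2)·-3+(2)·0 = 11
  [L]: (2)·-1+(2)·1+(-1)·1+(-1)·0+(-2)·-1+(-2)·-1+(2)·-1 = 1
  [M]: (2)·0+(2)·0+(-1)·1+(-1)·-1+(-2)·-1+(-2)·-1+(2)·1 = 6
  [I]: (2)·1+(2)·-1+(-1)·1+(-1)·1+(-2)·0+(-2)·1+(2)·0 = -4
⇒ Θ^11 L M^6 I^-4

{"Θ": 11, "L": 1, "M": 6, "I": -4}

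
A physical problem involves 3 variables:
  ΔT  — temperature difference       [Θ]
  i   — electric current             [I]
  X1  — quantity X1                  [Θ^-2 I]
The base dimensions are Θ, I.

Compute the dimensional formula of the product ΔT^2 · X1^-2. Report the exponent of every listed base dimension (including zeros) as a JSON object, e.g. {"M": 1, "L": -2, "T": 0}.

Dimensional matrix (Θ×I by ΔT×i×X1):
  Θ: [ 1  0 -2]
  I: [ 0  1  1]
  [Θ]: (2)·1+(-2)·-2 = 6
  [I]: (2)·0+(-2)·1 = -2
⇒ Θ^6 I^-2

{"Θ": 6, "I": -2}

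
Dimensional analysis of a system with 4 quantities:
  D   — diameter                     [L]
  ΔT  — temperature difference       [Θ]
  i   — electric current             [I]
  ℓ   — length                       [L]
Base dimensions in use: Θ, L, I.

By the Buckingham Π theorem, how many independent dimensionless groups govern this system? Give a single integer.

1

Dimensional matrix (Θ×L×I by D×ΔT×i×ℓ):
  Θ: [ 0  1  0  0]
  L: [ 1  0  0  1]
  I: [ 0  0  1  0]
RREF → pivots at {D,ΔT,i} ⇒ r = 3
Π count = n − r = 4 − 3 = 1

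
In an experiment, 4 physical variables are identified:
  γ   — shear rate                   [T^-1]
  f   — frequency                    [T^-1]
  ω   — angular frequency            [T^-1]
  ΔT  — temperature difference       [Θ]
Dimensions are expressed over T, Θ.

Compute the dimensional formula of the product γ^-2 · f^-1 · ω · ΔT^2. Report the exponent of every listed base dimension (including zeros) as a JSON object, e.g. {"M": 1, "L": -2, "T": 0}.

{"T": 2, "Θ": 2}

Exponent matrix [T,Θ] × [γ,f,ω,ΔT]:
  T: [-1 -1 -1  0]
  Θ: [ 0  0  0  1]
  [T]: (-2)·-1+(-1)·-1+(1)·-1+(2)·0 = 2
  [Θ]: (-2)·0+(-1)·0+(1)·0+(2)·1 = 2
⇒ T^2 Θ^2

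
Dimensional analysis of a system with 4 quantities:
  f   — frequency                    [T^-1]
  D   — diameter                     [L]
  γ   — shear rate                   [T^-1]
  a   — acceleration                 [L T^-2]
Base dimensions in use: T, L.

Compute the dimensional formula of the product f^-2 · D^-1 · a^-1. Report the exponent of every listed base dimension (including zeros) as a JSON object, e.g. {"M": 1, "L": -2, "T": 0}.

{"T": 4, "L": -2}

Write exponents as rows T,L / cols f,D,γ,a:
  T: [-1  0 -1 -2]
  L: [ 0  1  0  1]
  [T]: (-2)·-1+(-1)·0+(-1)·-2 = 4
  [L]: (-2)·0+(-1)·1+(-1)·1 = -2
⇒ T^4 L^-2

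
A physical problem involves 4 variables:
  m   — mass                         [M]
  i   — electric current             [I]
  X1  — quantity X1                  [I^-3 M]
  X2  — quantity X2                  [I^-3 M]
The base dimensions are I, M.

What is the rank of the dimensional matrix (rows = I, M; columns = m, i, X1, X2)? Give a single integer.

2

Exponent matrix [I,M] × [m,i,X1,X2]:
  I: [ 0  1 -3 -3]
  M: [ 1  0  1  1]
RREF → pivots at {m,i} ⇒ r = 2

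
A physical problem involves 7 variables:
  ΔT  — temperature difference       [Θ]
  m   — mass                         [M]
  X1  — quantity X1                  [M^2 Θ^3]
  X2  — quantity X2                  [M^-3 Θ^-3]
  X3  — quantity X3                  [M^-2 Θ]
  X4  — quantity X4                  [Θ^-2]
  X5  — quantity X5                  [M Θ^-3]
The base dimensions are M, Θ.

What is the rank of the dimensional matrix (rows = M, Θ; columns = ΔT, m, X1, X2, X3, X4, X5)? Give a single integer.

2

Exponent matrix [M,Θ] × [ΔT,m,X1,X2,X3,X4,X5]:
  M: [ 0  1  2 -3 -2  0  1]
  Θ: [ 1  0  3 -3  1 -2 -3]
Echelon form has 2 nonzero rows (pivots: ΔT,m)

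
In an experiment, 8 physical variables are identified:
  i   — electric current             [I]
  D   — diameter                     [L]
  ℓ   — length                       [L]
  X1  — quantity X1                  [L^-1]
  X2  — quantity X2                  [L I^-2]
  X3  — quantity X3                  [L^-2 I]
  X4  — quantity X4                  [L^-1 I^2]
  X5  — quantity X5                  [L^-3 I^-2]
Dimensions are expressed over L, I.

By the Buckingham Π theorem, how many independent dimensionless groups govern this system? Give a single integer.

Dimensional matrix (L×I by i×D×ℓ×X1×X2×X3×X4×X5):
  L: [ 0  1  1 -1  1 -2 -1 -3]
  I: [ 1  0  0  0 -2  1  2 -2]
Echelon form has 2 nonzero rows (pivots: i,D)
8 vars − rank 2 = 6 Π groups

6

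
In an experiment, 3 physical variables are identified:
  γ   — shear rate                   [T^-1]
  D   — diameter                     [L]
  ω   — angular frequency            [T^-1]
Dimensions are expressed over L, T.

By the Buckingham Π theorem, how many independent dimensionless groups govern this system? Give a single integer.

1

Write exponents as rows L,T / cols γ,D,ω:
  L: [ 0  1  0]
  T: [-1  0 -1]
Echelon form has 2 nonzero rows (pivots: γ,D)
3 vars − rank 2 = 1 Π group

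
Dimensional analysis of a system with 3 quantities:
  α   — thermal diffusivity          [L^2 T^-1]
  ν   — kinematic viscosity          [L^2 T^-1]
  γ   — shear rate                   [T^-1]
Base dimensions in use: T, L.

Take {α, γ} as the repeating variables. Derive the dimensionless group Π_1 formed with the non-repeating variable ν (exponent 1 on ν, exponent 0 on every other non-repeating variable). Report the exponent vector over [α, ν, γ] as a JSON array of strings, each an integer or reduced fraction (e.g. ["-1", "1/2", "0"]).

["-1", "1", "0"]

Dimensional matrix (T×L by α×ν×γ):
  T: [-1 -1 -1]
  L: [ 2  2  0]
RREF → pivots at {α,γ} ⇒ r = 2
Pivot set = {α,γ}, free = {ν}
RREF:
  r0: [   1    1    0]
  r1: [   0    0    1]
Fix exponent of ν at 1; solve each RREF row for its pivot's exponent:
  r0: exp(α) + (1)·1 = 0 ⇒ exp(α) = -1
  r1: exp(γ) + (0)·1 = 0 ⇒ exp(γ) = 0
Π_1 = α^-1 · ν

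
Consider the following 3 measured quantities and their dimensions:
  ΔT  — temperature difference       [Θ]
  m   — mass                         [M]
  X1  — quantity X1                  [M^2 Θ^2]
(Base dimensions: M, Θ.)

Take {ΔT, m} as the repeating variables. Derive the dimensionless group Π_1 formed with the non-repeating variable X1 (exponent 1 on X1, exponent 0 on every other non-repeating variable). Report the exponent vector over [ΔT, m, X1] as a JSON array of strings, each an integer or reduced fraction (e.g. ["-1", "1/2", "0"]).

Dimensional matrix (M×Θ by ΔT×m×X1):
  M: [ 0  1  2]
  Θ: [ 1  0  2]
Echelon form has 2 nonzero rows (pivots: ΔT,m)
Pivot set = {ΔT,m}, free = {X1}
RREF:
  r0: [   1    0    2]
  r1: [   0    1    2]
Fix exponent of X1 at 1; solve each RREF row for its pivot's exponent:
  r0: exp(ΔT) + (2)·1 = 0 ⇒ exp(ΔT) = -2
  r1: exp(m) + (2)·1 = 0 ⇒ exp(m) = -2
Π_1 = ΔT^-2 · m^-2 · X1

["-2", "-2", "1"]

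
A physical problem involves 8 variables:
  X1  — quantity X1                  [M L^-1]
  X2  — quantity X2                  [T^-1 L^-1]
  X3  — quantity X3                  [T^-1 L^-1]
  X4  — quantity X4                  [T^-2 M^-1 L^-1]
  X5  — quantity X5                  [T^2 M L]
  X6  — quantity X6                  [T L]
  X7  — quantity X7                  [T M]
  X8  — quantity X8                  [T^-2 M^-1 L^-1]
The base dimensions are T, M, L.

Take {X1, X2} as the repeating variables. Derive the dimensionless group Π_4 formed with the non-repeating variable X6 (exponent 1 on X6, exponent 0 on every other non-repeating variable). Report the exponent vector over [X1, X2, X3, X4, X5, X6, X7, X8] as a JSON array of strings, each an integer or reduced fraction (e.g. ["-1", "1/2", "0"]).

Dimensional matrix (T×M×L by X1×X2×X3×X4×X5×X6×X7×X8):
  T: [ 0 -1 -1 -2  2  1  1 -2]
  M: [ 1  0  0 -1  1  0  1 -1]
  L: [-1 -1 -1 -1  1  1  0 -1]
Echelon form has 2 nonzero rows (pivots: X1,X2)
Repeat: X1,X2; free: X3,X4,X5,X6,X7,X8
RREF:
  r0: [   1    0    0   -1    1    0    1   -1]
  r1: [   0    1    1    2   -2   -1   -1    2]
  r2: [   0    0    0    0    0    0    0    0]
Fix exponent of X6 at 1, X3 at 0, X4 at 0, X5 at 0, X7 at 0, X8 at 0; solve each RREF row for its pivot's exponent:
  r0: exp(X1) + (0)·1 = 0 ⇒ exp(X1) = 0
  r1: exp(X2) + (-1)·1 = 0 ⇒ exp(X2) = 1
Π_4 = X2 · X6

["0", "1", "0", "0", "0", "1", "0", "0"]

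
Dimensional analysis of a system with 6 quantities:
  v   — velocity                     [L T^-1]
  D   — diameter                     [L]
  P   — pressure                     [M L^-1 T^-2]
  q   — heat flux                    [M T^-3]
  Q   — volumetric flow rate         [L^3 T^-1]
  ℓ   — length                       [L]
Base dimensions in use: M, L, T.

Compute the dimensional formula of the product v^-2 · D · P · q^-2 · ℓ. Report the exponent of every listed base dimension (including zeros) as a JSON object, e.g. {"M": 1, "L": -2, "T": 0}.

{"M": -1, "L": -1, "T": 6}

Exponent matrix [M,L,T] × [v,D,P,q,Q,ℓ]:
  M: [ 0  0  1  1  0  0]
  L: [ 1  1 -1  0  3  1]
  T: [-1  0 -2 -3 -1  0]
  [M]: (-2)·0+(1)·0+(1)·1+(-2)·1+(1)·0 = -1
  [L]: (-2)·1+(1)·1+(1)·-1+(-2)·0+(1)·1 = -1
  [T]: (-2)·-1+(1)·0+(1)·-2+(-2)·-3+(1)·0 = 6
⇒ M^-1 L^-1 T^6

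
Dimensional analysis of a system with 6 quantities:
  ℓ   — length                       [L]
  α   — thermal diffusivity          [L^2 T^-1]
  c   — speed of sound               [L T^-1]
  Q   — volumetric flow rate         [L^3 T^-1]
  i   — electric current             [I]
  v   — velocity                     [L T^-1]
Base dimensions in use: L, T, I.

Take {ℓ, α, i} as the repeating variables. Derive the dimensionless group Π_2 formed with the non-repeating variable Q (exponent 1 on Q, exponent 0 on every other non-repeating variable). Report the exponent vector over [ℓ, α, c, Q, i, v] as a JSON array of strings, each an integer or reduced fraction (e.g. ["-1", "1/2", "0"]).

Write exponents as rows L,T,I / cols ℓ,α,c,Q,i,v:
  L: [ 1  2  1  3  0  1]
  T: [ 0 -1 -1 -1  0 -1]
  I: [ 0  0  0  0  1  0]
RREF → pivots at {ℓ,α,i} ⇒ r = 3
Repeat: ℓ,α,i; free: c,Q,v
RREF:
  r0: [   1    0   -1    1    0   -1]
  r1: [   0    1    1    1    0    1]
  r2: [   0    0    0    0    1    0]
Fix exponent of Q at 1, c at 0, v at 0; solve each RREF row for its pivot's exponent:
  r0: exp(ℓ) + (1)·1 = 0 ⇒ exp(ℓ) = -1
  r1: exp(α) + (1)·1 = 0 ⇒ exp(α) = -1
  r2: exp(i) + (0)·1 = 0 ⇒ exp(i) = 0
Π_2 = ℓ^-1 · α^-1 · Q

["-1", "-1", "0", "1", "0", "0"]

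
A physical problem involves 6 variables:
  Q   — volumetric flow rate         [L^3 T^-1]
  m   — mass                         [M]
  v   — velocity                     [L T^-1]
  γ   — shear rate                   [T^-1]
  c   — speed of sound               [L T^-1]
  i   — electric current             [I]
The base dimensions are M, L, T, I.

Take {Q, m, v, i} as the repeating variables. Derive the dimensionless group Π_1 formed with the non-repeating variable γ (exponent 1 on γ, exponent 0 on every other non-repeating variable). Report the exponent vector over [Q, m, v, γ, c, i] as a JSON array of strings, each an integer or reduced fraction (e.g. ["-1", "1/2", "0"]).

["1/2", "0", "-3/2", "1", "0", "0"]

Write exponents as rows M,L,T,I / cols Q,m,v,γ,c,i:
  M: [ 0  1  0  0  0  0]
  L: [ 3  0  1  0  1  0]
  T: [-1  0 -1 -1 -1  0]
  I: [ 0  0  0  0  0  1]
Row reduction gives pivot columns Q,m,v,i; rank = 4
Pivot set = {Q,m,v,i}, free = {γ,c}
RREF:
  r0: [   1    0    0 -1/2    0    0]
  r1: [   0    1    0    0    0    0]
  r2: [   0    0    1  3/2    1    0]
  r3: [   0    0    0    0    0    1]
Fix exponent of γ at 1, c at 0; solve each RREF row for its pivot's exponent:
  r0: exp(Q) + (-1/2)·1 = 0 ⇒ exp(Q) = 1/2
  r1: exp(m) + (0)·1 = 0 ⇒ exp(m) = 0
  r2: exp(v) + (3/2)·1 = 0 ⇒ exp(v) = -3/2
  r3: exp(i) + (0)·1 = 0 ⇒ exp(i) = 0
Π_1 = Q^(1/2) · v^(-3/2) · γ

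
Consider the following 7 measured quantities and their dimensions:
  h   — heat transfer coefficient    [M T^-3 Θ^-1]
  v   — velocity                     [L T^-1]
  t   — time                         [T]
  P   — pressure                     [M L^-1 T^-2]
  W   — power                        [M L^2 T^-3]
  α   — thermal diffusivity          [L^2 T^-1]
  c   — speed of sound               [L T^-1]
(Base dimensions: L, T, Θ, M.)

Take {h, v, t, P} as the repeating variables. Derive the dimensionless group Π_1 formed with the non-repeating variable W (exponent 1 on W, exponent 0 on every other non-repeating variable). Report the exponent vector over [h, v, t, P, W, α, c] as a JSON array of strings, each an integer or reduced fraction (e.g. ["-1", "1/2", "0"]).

Exponent matrix [L,T,Θ,M] × [h,v,t,P,W,α,c]:
  L: [ 0  1  0 -1  2  2  1]
  T: [-3 -1  1 -2 -3 -1 -1]
  Θ: [-1  0  0  0  0  0  0]
  M: [ 1  0  0  1  1  0  0]
RREF → pivots at {h,v,t,P} ⇒ r = 4
Pivot set = {h,v,t,P}, free = {W,α,c}
RREF:
  r0: [   1    0    0    0    0    0    0]
  r1: [   0    1    0    0    3    2    1]
  r2: [   0    0    1    0    2    1    0]
  r3: [   0    0    0    1    1    0    0]
Fix exponent of W at 1, α at 0, c at 0; solve each RREF row for its pivot's exponent:
  r0: exp(h) + (0)·1 = 0 ⇒ exp(h) = 0
  r1: exp(v) + (3)·1 = 0 ⇒ exp(v) = -3
  r2: exp(t) + (2)·1 = 0 ⇒ exp(t) = -2
  r3: exp(P) + (1)·1 = 0 ⇒ exp(P) = -1
Π_1 = v^-3 · t^-2 · P^-1 · W

["0", "-3", "-2", "-1", "1", "0", "0"]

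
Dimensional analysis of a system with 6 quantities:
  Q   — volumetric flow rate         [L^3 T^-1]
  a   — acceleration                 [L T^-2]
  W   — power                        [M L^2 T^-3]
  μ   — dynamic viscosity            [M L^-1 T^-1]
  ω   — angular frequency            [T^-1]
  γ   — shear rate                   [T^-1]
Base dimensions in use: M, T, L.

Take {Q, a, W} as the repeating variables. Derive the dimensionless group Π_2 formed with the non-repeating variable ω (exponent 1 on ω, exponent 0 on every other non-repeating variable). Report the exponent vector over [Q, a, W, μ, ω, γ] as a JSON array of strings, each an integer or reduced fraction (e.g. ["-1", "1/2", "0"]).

Dimensional matrix (M×T×L by Q×a×W×μ×ω×γ):
  M: [ 0  0  1  1  0  0]
  T: [-1 -2 -3 -1 -1 -1]
  L: [ 3  1  2 -1  0  0]
Row reduction gives pivot columns Q,a,W; rank = 3
Pivot set = {Q,a,W}, free = {μ,ω,γ}
RREF:
  r0: [   1    0    0 -4/5 -1/5 -1/5]
  r1: [   0    1    0 -3/5  3/5  3/5]
  r2: [   0    0    1    1    0    0]
Fix exponent of ω at 1, μ at 0, γ at 0; solve each RREF row for its pivot's exponent:
  r0: exp(Q) + (-1/5)·1 = 0 ⇒ exp(Q) = 1/5
  r1: exp(a) + (3/5)·1 = 0 ⇒ exp(a) = -3/5
  r2: exp(W) + (0)·1 = 0 ⇒ exp(W) = 0
Π_2 = Q^(1/5) · a^(-3/5) · ω

["1/5", "-3/5", "0", "0", "1", "0"]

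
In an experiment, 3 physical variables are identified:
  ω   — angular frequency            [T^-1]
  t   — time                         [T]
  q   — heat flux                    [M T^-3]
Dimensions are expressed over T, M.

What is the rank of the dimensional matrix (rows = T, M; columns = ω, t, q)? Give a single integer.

Exponent matrix [T,M] × [ω,t,q]:
  T: [-1  1 -3]
  M: [ 0  0  1]
RREF → pivots at {ω,q} ⇒ r = 2

2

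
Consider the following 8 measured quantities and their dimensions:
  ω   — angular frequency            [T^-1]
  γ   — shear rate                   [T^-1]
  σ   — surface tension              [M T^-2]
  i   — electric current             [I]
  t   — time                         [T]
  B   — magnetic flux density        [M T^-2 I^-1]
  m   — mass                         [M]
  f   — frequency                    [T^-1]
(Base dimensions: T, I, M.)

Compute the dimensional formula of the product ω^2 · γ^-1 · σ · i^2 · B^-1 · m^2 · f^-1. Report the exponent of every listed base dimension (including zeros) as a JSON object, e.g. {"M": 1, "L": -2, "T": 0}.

{"T": 0, "I": 3, "M": 2}

Dimensional matrix (T×I×M by ω×γ×σ×i×t×B×m×f):
  T: [-1 -1 -2  0  1 -2  0 -1]
  I: [ 0  0  0  1  0 -1  0  0]
  M: [ 0  0  1  0  0  1  1  0]
  [T]: (2)·-1+(-1)·-1+(1)·-2+(2)·0+(-1)·-2+(2)·0+(-1)·-1 = 0
  [I]: (2)·0+(-1)·0+(1)·0+(2)·1+(-1)·-1+(2)·0+(-1)·0 = 3
  [M]: (2)·0+(-1)·0+(1)·1+(2)·0+(-1)·1+(2)·1+(-1)·0 = 2
⇒ I^3 M^2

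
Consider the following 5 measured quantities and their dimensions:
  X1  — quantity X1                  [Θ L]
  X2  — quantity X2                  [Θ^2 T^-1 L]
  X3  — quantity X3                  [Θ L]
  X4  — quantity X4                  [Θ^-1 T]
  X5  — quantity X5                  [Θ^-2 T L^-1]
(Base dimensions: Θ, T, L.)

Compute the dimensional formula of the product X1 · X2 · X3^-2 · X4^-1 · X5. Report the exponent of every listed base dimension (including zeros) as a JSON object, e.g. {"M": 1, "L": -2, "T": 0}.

Exponent matrix [Θ,T,L] × [X1,X2,X3,X4,X5]:
  Θ: [ 1  2  1 -1 -2]
  T: [ 0 -1  0  1  1]
  L: [ 1  1  1  0 -1]
  [Θ]: (1)·1+(1)·2+(-2)·1+(-1)·-1+(1)·-2 = 0
  [T]: (1)·0+(1)·-1+(-2)·0+(-1)·1+(1)·1 = -1
  [L]: (1)·1+(1)·1+(-2)·1+(-1)·0+(1)·-1 = -1
⇒ T^-1 L^-1

{"Θ": 0, "T": -1, "L": -1}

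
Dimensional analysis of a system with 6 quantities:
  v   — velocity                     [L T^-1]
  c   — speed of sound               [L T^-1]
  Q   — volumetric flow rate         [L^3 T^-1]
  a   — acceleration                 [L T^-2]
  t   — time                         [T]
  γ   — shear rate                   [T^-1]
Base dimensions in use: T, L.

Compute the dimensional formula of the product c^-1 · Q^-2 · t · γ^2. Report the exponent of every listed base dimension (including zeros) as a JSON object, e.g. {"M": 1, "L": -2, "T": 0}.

{"T": 2, "L": -7}

Exponent matrix [T,L] × [v,c,Q,a,t,γ]:
  T: [-1 -1 -1 -2  1 -1]
  L: [ 1  1  3  1  0  0]
  [T]: (-1)·-1+(-2)·-1+(1)·1+(2)·-1 = 2
  [L]: (-1)·1+(-2)·3+(1)·0+(2)·0 = -7
⇒ T^2 L^-7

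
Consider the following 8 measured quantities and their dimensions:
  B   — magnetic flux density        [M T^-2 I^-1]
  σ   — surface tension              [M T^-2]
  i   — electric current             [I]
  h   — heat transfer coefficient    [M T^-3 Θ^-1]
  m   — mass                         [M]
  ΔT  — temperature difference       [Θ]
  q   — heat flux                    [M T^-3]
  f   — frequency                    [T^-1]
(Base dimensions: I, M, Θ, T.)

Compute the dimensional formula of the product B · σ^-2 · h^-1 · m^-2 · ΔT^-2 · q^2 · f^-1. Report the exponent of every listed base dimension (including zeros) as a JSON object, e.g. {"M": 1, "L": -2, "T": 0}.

Dimensional matrix (I×M×Θ×T by B×σ×i×h×m×ΔT×q×f):
  I: [-1  0  1  0  0  0  0  0]
  M: [ 1  1  0  1  1  0  1  0]
  Θ: [ 0  0  0 -1  0  1  0  0]
  T: [-2 -2  0 -3  0  0 -3 -1]
  [I]: (1)·-1+(-2)·0+(-1)·0+(-2)·0+(-2)·0+(2)·0+(-1)·0 = -1
  [M]: (1)·1+(-2)·1+(-1)·1+(-2)·1+(-2)·0+(2)·1+(-1)·0 = -2
  [Θ]: (1)·0+(-2)·0+(-1)·-1+(-2)·0+(-2)·1+(2)·0+(-1)·0 = -1
  [T]: (1)·-2+(-2)·-2+(-1)·-3+(-2)·0+(-2)·0+(2)·-3+(-1)·-1 = 0
⇒ I^-1 M^-2 Θ^-1

{"I": -1, "M": -2, "Θ": -1, "T": 0}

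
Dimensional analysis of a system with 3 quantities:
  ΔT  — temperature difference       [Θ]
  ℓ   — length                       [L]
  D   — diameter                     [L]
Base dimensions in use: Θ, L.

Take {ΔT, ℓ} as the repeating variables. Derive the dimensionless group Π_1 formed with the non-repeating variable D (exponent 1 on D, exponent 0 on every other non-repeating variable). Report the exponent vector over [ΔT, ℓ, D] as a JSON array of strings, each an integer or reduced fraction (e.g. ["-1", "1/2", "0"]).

Write exponents as rows Θ,L / cols ΔT,ℓ,D:
  Θ: [ 1  0  0]
  L: [ 0  1  1]
Echelon form has 2 nonzero rows (pivots: ΔT,ℓ)
Pivot set = {ΔT,ℓ}, free = {D}
RREF:
  r0: [   1    0    0]
  r1: [   0    1    1]
Fix exponent of D at 1; solve each RREF row for its pivot's exponent:
  r0: exp(ΔT) + (0)·1 = 0 ⇒ exp(ΔT) = 0
  r1: exp(ℓ) + (1)·1 = 0 ⇒ exp(ℓ) = -1
Π_1 = ℓ^-1 · D

["0", "-1", "1"]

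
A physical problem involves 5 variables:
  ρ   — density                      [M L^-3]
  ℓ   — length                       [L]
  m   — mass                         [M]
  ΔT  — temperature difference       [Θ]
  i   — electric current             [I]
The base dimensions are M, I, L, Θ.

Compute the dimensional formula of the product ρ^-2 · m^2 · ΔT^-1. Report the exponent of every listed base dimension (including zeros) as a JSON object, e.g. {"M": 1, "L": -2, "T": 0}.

{"M": 0, "I": 0, "L": 6, "Θ": -1}

Dimensional matrix (M×I×L×Θ by ρ×ℓ×m×ΔT×i):
  M: [ 1  0  1  0  0]
  I: [ 0  0  0  0  1]
  L: [-3  1  0  0  0]
  Θ: [ 0  0  0  1  0]
  [M]: (-2)·1+(2)·1+(-1)·0 = 0
  [I]: (-2)·0+(2)·0+(-1)·0 = 0
  [L]: (-2)·-3+(2)·0+(-1)·0 = 6
  [Θ]: (-2)·0+(2)·0+(-1)·1 = -1
⇒ L^6 Θ^-1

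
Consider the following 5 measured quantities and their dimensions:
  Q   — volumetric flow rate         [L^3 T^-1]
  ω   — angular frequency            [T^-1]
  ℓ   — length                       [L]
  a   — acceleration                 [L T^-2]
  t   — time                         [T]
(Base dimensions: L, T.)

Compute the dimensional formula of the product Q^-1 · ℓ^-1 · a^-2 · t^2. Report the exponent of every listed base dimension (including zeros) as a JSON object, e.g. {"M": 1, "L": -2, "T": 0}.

Exponent matrix [L,T] × [Q,ω,ℓ,a,t]:
  L: [ 3  0  1  1  0]
  T: [-1 -1  0 -2  1]
  [L]: (-1)·3+(-1)·1+(-2)·1+(2)·0 = -6
  [T]: (-1)·-1+(-1)·0+(-2)·-2+(2)·1 = 7
⇒ L^-6 T^7

{"L": -6, "T": 7}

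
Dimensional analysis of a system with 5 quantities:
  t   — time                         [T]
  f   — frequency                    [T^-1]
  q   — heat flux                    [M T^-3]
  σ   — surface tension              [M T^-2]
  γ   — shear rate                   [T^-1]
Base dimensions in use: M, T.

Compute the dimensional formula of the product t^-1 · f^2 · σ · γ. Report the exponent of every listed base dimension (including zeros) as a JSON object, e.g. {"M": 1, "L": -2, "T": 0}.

Exponent matrix [M,T] × [t,f,q,σ,γ]:
  M: [ 0  0  1  1  0]
  T: [ 1 -1 -3 -2 -1]
  [M]: (-1)·0+(2)·0+(1)·1+(1)·0 = 1
  [T]: (-1)·1+(2)·-1+(1)·-2+(1)·-1 = -6
⇒ M T^-6

{"M": 1, "T": -6}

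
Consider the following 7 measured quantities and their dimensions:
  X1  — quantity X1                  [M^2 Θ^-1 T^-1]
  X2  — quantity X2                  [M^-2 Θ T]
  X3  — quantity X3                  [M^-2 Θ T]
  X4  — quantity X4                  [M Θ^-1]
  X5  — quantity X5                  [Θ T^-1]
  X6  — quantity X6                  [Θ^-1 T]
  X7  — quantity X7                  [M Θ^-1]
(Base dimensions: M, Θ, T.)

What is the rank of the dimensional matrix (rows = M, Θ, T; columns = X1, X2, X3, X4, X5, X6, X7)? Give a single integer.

Dimensional matrix (M×Θ×T by X1×X2×X3×X4×X5×X6×X7):
  M: [ 2 -2 -2  1  0  0  1]
  Θ: [-1  1  1 -1  1 -1 -1]
  T: [-1  1  1  0 -1  1  0]
Echelon form has 2 nonzero rows (pivots: X1,X4)

2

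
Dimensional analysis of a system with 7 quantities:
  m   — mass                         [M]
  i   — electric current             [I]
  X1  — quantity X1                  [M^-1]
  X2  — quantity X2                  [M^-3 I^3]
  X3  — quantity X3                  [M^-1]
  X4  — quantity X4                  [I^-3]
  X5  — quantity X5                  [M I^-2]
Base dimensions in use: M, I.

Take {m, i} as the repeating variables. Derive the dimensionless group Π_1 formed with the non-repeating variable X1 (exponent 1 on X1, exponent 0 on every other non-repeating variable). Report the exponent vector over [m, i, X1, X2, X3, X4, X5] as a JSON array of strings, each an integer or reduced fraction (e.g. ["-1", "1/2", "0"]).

Exponent matrix [M,I] × [m,i,X1,X2,X3,X4,X5]:
  M: [ 1  0 -1 -3 -1  0  1]
  I: [ 0  1  0  3  0 -3 -2]
Row reduction gives pivot columns m,i; rank = 2
Pivot set = {m,i}, free = {X1,X2,X3,X4,X5}
RREF:
  r0: [   1    0   -1   -3   -1    0    1]
  r1: [   0    1    0    3    0   -3   -2]
Fix exponent of X1 at 1, X2 at 0, X3 at 0, X4 at 0, X5 at 0; solve each RREF row for its pivot's exponent:
  r0: exp(m) + (-1)·1 = 0 ⇒ exp(m) = 1
  r1: exp(i) + (0)·1 = 0 ⇒ exp(i) = 0
Π_1 = m · X1

["1", "0", "1", "0", "0", "0", "0"]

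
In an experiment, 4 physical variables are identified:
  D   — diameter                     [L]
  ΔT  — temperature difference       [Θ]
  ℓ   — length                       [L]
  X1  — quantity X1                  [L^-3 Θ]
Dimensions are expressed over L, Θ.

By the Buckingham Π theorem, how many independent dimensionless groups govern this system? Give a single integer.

2

Write exponents as rows L,Θ / cols D,ΔT,ℓ,X1:
  L: [ 1  0  1 -3]
  Θ: [ 0  1  0  1]
Row reduction gives pivot columns D,ΔT; rank = 2
4 vars − rank 2 = 2 Π groups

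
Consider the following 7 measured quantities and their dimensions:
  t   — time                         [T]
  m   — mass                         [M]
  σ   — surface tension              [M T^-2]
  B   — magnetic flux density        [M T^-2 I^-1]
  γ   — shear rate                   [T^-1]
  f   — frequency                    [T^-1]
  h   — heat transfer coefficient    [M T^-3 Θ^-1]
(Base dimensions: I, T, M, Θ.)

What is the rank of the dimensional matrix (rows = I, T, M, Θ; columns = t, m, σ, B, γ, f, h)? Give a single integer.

Dimensional matrix (I×T×M×Θ by t×m×σ×B×γ×f×h):
  I: [ 0  0  0 -1  0  0  0]
  T: [ 1  0 -2 -2 -1 -1 -3]
  M: [ 0  1  1  1  0  0  1]
  Θ: [ 0  0  0  0  0  0 -1]
RREF → pivots at {t,m,B,h} ⇒ r = 4

4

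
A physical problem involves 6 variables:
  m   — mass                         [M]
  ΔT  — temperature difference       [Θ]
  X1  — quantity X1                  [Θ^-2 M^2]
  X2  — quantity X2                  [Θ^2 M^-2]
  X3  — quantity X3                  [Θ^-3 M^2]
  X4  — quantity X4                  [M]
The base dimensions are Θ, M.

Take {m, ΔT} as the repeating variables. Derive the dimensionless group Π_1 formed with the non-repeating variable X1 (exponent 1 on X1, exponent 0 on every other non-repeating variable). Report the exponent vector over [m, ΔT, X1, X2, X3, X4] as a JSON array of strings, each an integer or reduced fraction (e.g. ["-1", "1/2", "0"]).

Dimensional matrix (Θ×M by m×ΔT×X1×X2×X3×X4):
  Θ: [ 0  1 -2  2 -3  0]
  M: [ 1  0  2 -2  2  1]
RREF → pivots at {m,ΔT} ⇒ r = 2
Pivot set = {m,ΔT}, free = {X1,X2,X3,X4}
RREF:
  r0: [   1    0    2   -2    2    1]
  r1: [   0    1   -2    2   -3    0]
Fix exponent of X1 at 1, X2 at 0, X3 at 0, X4 at 0; solve each RREF row for its pivot's exponent:
  r0: exp(m) + (2)·1 = 0 ⇒ exp(m) = -2
  r1: exp(ΔT) + (-2)·1 = 0 ⇒ exp(ΔT) = 2
Π_1 = m^-2 · ΔT^2 · X1

["-2", "2", "1", "0", "0", "0"]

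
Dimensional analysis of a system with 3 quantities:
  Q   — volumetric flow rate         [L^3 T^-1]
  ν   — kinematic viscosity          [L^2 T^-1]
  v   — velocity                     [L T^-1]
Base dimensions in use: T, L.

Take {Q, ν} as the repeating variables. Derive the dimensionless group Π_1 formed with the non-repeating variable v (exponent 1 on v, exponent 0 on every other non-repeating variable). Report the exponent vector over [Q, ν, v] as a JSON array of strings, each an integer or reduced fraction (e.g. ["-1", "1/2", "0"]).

Write exponents as rows T,L / cols Q,ν,v:
  T: [-1 -1 -1]
  L: [ 3  2  1]
Echelon form has 2 nonzero rows (pivots: Q,ν)
Pivot set = {Q,ν}, free = {v}
RREF:
  r0: [   1    0   -1]
  r1: [   0    1    2]
Fix exponent of v at 1; solve each RREF row for its pivot's exponent:
  r0: exp(Q) + (-1)·1 = 0 ⇒ exp(Q) = 1
  r1: exp(ν) + (2)·1 = 0 ⇒ exp(ν) = -2
Π_1 = Q · ν^-2 · v

["1", "-2", "1"]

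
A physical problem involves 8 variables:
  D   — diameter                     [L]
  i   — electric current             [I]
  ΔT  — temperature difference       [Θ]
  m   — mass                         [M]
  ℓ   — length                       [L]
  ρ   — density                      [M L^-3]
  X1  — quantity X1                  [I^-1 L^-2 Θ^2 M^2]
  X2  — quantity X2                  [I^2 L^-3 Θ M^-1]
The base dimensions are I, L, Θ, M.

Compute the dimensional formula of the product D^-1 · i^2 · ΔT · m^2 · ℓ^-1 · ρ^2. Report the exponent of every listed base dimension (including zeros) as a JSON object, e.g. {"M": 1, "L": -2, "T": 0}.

{"I": 2, "L": -8, "Θ": 1, "M": 4}

Write exponents as rows I,L,Θ,M / cols D,i,ΔT,m,ℓ,ρ,X1,X2:
  I: [ 0  1  0  0  0  0 -1  2]
  L: [ 1  0  0  0  1 -3 -2 -3]
  Θ: [ 0  0  1  0  0  0  2  1]
  M: [ 0  0  0  1  0  1  2 -1]
  [I]: (-1)·0+(2)·1+(1)·0+(2)·0+(-1)·0+(2)·0 = 2
  [L]: (-1)·1+(2)·0+(1)·0+(2)·0+(-1)·1+(2)·-3 = -8
  [Θ]: (-1)·0+(2)·0+(1)·1+(2)·0+(-1)·0+(2)·0 = 1
  [M]: (-1)·0+(2)·0+(1)·0+(2)·1+(-1)·0+(2)·1 = 4
⇒ I^2 L^-8 Θ M^4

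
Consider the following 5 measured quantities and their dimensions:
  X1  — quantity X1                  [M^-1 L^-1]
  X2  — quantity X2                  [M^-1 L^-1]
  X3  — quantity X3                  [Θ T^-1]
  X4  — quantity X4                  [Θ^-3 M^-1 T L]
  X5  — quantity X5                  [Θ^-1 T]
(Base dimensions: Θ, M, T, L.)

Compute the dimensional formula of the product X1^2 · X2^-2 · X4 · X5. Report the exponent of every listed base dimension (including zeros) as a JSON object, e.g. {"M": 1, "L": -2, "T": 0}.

Exponent matrix [Θ,M,T,L] × [X1,X2,X3,X4,X5]:
  Θ: [ 0  0  1 -3 -1]
  M: [-1 -1  0 -1  0]
  T: [ 0  0 -1  1  1]
  L: [-1 -1  0  1  0]
  [Θ]: (2)·0+(-2)·0+(1)·-3+(1)·-1 = -4
  [M]: (2)·-1+(-2)·-1+(1)·-1+(1)·0 = -1
  [T]: (2)·0+(-2)·0+(1)·1+(1)·1 = 2
  [L]: (2)·-1+(-2)·-1+(1)·1+(1)·0 = 1
⇒ Θ^-4 M^-1 T^2 L

{"Θ": -4, "M": -1, "T": 2, "L": 1}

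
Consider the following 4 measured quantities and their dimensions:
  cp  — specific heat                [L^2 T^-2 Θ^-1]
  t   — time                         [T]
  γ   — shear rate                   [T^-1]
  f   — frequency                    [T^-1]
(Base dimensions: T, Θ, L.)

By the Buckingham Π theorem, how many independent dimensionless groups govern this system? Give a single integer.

2

Write exponents as rows T,Θ,L / cols cp,t,γ,f:
  T: [-2  1 -1 -1]
  Θ: [-1  0  0  0]
  L: [ 2  0  0  0]
RREF → pivots at {cp,t} ⇒ r = 2
4 vars − rank 2 = 2 Π groups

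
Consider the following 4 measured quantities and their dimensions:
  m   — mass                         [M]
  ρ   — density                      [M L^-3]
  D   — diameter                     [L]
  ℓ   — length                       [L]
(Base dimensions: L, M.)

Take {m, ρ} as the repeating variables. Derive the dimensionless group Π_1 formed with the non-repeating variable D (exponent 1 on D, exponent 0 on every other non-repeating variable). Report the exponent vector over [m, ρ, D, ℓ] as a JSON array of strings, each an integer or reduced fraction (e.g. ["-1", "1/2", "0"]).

Dimensional matrix (L×M by m×ρ×D×ℓ):
  L: [ 0 -3  1  1]
  M: [ 1  1  0  0]
Echelon form has 2 nonzero rows (pivots: m,ρ)
Repeat: m,ρ; free: D,ℓ
RREF:
  r0: [   1    0  1/3  1/3]
  r1: [   0    1 -1/3 -1/3]
Fix exponent of D at 1, ℓ at 0; solve each RREF row for its pivot's exponent:
  r0: exp(m) + (1/3)·1 = 0 ⇒ exp(m) = -1/3
  r1: exp(ρ) + (-1/3)·1 = 0 ⇒ exp(ρ) = 1/3
Π_1 = m^(-1/3) · ρ^(1/3) · D

["-1/3", "1/3", "1", "0"]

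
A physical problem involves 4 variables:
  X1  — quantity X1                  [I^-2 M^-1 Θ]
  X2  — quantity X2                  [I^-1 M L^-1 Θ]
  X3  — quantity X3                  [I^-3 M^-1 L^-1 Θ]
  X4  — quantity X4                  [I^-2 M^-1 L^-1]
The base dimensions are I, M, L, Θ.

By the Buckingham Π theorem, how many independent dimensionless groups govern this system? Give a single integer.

Write exponents as rows I,M,L,Θ / cols X1,X2,X3,X4:
  I: [-2 -1 -3 -2]
  M: [-1  1 -1 -1]
  L: [ 0 -1 -1 -1]
  Θ: [ 1  1  1  0]
Row reduction gives pivot columns X1,X2,X3; rank = 3
4 vars − rank 3 = 1 Π group

1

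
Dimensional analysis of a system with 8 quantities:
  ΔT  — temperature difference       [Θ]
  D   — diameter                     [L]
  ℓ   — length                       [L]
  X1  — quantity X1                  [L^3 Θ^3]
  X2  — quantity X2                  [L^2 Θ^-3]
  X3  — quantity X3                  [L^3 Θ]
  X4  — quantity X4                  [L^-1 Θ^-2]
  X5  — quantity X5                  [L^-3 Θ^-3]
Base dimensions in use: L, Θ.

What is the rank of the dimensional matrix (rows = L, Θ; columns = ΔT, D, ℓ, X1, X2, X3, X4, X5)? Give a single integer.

Exponent matrix [L,Θ] × [ΔT,D,ℓ,X1,X2,X3,X4,X5]:
  L: [ 0  1  1  3  2  3 -1 -3]
  Θ: [ 1  0  0  3 -3  1 -2 -3]
RREF → pivots at {ΔT,D} ⇒ r = 2

2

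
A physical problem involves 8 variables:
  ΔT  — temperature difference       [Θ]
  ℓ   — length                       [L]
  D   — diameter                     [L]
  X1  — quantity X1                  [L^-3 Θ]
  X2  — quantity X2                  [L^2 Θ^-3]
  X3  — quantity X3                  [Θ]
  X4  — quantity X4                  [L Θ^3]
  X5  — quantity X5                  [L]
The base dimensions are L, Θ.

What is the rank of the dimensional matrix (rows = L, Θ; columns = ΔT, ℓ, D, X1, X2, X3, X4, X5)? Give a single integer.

2

Write exponents as rows L,Θ / cols ΔT,ℓ,D,X1,X2,X3,X4,X5:
  L: [ 0  1  1 -3  2  0  1  1]
  Θ: [ 1  0  0  1 -3  1  3  0]
Echelon form has 2 nonzero rows (pivots: ΔT,ℓ)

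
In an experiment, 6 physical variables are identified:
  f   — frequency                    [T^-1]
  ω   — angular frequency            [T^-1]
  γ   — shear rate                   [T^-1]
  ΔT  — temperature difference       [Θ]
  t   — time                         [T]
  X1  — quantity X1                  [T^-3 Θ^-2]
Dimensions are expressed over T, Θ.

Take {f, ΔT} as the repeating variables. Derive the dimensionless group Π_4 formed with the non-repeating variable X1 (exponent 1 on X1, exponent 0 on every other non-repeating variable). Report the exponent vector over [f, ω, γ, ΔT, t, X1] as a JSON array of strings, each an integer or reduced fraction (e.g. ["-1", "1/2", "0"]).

["-3", "0", "0", "2", "0", "1"]

Exponent matrix [T,Θ] × [f,ω,γ,ΔT,t,X1]:
  T: [-1 -1 -1  0  1 -3]
  Θ: [ 0  0  0  1  0 -2]
Row reduction gives pivot columns f,ΔT; rank = 2
Pivot set = {f,ΔT}, free = {ω,γ,t,X1}
RREF:
  r0: [   1    1    1    0   -1    3]
  r1: [   0    0    0    1    0   -2]
Fix exponent of X1 at 1, ω at 0, γ at 0, t at 0; solve each RREF row for its pivot's exponent:
  r0: exp(f) + (3)·1 = 0 ⇒ exp(f) = -3
  r1: exp(ΔT) + (-2)·1 = 0 ⇒ exp(ΔT) = 2
Π_4 = f^-3 · ΔT^2 · X1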